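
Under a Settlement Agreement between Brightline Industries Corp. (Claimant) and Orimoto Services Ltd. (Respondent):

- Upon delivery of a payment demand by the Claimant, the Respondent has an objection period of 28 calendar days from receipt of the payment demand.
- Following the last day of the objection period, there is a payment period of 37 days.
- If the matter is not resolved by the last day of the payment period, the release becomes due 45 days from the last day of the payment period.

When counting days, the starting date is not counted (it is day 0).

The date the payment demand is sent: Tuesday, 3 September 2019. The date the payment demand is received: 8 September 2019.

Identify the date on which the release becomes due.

The last day of the objection period: 8 September 2019 + 28 days = 6 October 2019.
The last day of the payment period: 6 October 2019 + 37 days = 12 November 2019.
Adding 45 calendar days to 12 November 2019 gives 27 December 2019, which is the date on which the release becomes due.

27 December 2019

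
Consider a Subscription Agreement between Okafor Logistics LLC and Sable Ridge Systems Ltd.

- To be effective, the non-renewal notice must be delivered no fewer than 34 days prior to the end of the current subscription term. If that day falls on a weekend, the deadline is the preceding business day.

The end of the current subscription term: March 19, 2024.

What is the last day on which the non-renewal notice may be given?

March 19, 2024 minus 34 days is February 14, 2024. That is a Wednesday, so no adjustment is needed.

February 14, 2024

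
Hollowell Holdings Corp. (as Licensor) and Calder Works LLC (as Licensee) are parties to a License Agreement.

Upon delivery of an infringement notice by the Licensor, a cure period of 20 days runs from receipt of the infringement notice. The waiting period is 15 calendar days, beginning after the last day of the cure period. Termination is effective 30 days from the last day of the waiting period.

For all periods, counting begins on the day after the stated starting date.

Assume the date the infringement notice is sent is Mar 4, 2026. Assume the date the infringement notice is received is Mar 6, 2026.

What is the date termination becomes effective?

May 10, 2026

Adding 20 calendar days to Mar 6, 2026 gives Mar 26, 2026, which is the last day of the cure period.
The last day of the waiting period: Mar 26, 2026 + 15 days = Apr 10, 2026.
Adding 30 calendar days to Apr 10, 2026 gives May 10, 2026, which is the date termination becomes effective.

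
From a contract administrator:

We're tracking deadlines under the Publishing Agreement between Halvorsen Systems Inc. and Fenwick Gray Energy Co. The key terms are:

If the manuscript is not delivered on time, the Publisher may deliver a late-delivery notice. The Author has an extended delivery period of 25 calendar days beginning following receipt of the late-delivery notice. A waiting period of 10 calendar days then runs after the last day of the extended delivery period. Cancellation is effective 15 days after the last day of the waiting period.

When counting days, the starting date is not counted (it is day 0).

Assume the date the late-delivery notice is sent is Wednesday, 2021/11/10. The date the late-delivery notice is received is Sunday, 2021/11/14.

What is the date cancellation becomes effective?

2022/01/03

The last day of the extended delivery period: 25 calendar days after 2021/11/14 is 2021/12/09.
The last day of the waiting period: 2021/12/09 + 10 days = 2021/12/19.
The date cancellation becomes effective: 15 calendar days after 2021/12/19 is 2022/01/03.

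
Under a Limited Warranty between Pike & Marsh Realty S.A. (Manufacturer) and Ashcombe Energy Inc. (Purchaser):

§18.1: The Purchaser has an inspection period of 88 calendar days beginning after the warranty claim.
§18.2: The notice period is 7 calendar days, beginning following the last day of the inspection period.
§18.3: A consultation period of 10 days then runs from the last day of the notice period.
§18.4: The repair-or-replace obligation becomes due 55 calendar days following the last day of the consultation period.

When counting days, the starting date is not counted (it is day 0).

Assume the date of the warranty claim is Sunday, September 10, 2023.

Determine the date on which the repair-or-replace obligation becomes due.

February 17, 2024

Adding 88 calendar days to September 10, 2023 gives December 7, 2023, which is the last day of the inspection period.
The last day of the notice period: December 7, 2023 + 7 days = December 14, 2023.
Adding 10 calendar days to December 14, 2023 gives December 24, 2023, which is the last day of the consultation period.
The date on which the repair-or-replace obligation becomes due: December 24, 2023 + 55 days = February 17, 2024.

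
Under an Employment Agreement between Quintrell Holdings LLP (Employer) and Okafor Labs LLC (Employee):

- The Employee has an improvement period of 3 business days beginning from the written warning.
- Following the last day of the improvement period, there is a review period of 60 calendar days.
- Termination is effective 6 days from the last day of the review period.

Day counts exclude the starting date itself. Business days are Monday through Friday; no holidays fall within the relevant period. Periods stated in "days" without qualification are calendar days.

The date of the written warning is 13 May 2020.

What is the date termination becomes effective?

23 July 2020

The last day of the improvement period: counting 3 business days from Wednesday, 13 May 2020 (May 14, May 15, May 18, skipping weekends) reaches Monday, 18 May 2020.
Adding 60 calendar days to 18 May 2020 gives 17 July 2020, which is the last day of the review period.
Adding 6 calendar days to 17 July 2020 gives 23 July 2020, which is the date termination becomes effective.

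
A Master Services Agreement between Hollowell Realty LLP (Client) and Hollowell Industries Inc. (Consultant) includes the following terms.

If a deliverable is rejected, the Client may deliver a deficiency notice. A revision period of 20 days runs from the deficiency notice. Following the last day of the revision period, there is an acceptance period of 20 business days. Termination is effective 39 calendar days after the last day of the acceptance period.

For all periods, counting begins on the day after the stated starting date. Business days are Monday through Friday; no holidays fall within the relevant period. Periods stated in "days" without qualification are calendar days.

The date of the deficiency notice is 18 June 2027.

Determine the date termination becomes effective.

13 September 2027

Adding 20 calendar days to 18 June 2027 gives 8 July 2027, which is the last day of the revision period.
From Thursday, 8 July 2027, 20 business days (Jul 9, Jul 12, Jul 13, Jul 14, …, Aug 3, Aug 4, Aug 5, skipping weekends) brings us to Thursday, 5 August 2027, which is the last day of the acceptance period.
The date termination becomes effective: 39 calendar days after 5 August 2027 is 13 September 2027.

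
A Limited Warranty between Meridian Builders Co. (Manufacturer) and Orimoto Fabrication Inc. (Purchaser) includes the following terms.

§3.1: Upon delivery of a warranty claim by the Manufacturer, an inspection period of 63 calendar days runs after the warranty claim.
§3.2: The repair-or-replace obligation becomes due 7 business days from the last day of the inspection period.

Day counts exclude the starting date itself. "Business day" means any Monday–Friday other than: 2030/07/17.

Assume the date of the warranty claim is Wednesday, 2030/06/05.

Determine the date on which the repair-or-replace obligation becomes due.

2030/08/16

Adding 63 calendar days to 2030/06/05 gives 2030/08/07, which is the last day of the inspection period.
From Wednesday, 2030/08/07, 7 business days (Aug 8, Aug 9, Aug 12, Aug 13, Aug 14, Aug 15, Aug 16, skipping weekends) brings us to Friday, 2030/08/16, which is the date on which the repair-or-replace obligation becomes due.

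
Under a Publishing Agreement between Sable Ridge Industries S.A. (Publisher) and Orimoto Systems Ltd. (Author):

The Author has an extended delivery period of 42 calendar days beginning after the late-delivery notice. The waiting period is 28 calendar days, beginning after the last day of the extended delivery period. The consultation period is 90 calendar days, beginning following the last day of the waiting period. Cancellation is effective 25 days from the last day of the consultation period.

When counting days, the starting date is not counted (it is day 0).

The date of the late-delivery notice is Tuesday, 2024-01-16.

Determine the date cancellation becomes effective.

The last day of the extended delivery period: 42 calendar days after 2024-01-16 is 2024-02-27.
Adding 28 calendar days to 2024-02-27 gives 2024-03-26, which is the last day of the waiting period.
The last day of the consultation period: 90 calendar days after 2024-03-26 is 2024-06-24.
The date cancellation becomes effective: 25 calendar days after 2024-06-24 is 2024-07-19.

2024-07-19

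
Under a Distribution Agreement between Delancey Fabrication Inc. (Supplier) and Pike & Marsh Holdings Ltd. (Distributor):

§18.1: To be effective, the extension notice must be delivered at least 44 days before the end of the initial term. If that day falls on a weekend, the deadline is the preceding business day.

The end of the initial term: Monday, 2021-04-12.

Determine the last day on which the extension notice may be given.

Counting back 44 calendar days from 2021-04-12 gives 2021-02-27. That is a Saturday, so the deadline moves back to Friday, 2021-02-26.

2021-02-26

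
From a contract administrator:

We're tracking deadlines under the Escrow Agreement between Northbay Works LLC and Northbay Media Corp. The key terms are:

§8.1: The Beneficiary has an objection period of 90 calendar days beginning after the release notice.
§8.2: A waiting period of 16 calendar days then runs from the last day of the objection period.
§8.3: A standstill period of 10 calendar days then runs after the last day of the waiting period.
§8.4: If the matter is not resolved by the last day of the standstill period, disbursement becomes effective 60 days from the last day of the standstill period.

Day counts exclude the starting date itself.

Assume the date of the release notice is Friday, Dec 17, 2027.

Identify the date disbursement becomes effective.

Adding 90 calendar days to Dec 17, 2027 gives Mar 16, 2028, which is the last day of the objection period.
The last day of the waiting period: 16 calendar days after Mar 16, 2028 is Apr 1, 2028.
The last day of the standstill period: 10 calendar days after Apr 1, 2028 is Apr 11, 2028.
Adding 60 calendar days to Apr 11, 2028 gives Jun 10, 2028, which is the date disbursement becomes effective.

Jun 10, 2028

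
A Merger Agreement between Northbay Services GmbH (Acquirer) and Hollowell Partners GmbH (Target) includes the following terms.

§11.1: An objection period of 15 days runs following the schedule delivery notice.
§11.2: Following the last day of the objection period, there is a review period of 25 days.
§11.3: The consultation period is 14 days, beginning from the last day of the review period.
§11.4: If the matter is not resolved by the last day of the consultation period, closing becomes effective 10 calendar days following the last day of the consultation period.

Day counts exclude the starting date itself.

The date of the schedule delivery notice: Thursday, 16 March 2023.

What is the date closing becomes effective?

19 May 2023

Adding 15 calendar days to 16 March 2023 gives 31 March 2023, which is the last day of the objection period.
The last day of the review period: 25 calendar days after 31 March 2023 is 25 April 2023.
The last day of the consultation period: 14 calendar days after 25 April 2023 is 9 May 2023.
Adding 10 calendar days to 9 May 2023 gives 19 May 2023, which is the date closing becomes effective.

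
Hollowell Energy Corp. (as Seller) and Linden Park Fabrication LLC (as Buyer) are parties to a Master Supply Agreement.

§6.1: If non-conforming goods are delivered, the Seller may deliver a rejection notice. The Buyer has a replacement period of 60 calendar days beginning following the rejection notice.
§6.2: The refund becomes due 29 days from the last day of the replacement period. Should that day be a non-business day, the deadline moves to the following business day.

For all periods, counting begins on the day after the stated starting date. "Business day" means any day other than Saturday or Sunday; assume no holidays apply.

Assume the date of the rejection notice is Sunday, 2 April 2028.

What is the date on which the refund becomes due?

The last day of the replacement period: 60 calendar days after 2 April 2028 is 1 June 2028.
The date on which the refund becomes due: 1 June 2028 + 29 days = 30 June 2028. 30 June 2028 is a Friday, so no roll-forward applies.

30 June 2028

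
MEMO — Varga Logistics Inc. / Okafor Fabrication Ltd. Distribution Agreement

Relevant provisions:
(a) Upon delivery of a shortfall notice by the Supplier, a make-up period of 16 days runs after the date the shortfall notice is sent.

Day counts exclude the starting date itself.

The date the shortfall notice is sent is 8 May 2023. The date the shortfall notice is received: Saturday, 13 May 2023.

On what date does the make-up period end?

The last day of the make-up period: 16 calendar days after 8 May 2023 is 24 May 2023.

24 May 2023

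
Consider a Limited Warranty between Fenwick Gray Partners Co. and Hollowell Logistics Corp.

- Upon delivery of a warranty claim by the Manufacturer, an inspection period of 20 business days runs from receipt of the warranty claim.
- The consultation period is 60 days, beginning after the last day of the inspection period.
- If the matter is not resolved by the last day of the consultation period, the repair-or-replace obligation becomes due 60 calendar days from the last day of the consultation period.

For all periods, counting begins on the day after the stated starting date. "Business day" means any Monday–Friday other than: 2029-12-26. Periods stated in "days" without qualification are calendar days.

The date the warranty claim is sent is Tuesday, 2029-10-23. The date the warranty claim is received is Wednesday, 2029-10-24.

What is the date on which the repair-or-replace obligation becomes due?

From Wednesday, 2029-10-24, 20 business days (Oct 25, Oct 26, Oct 29, Oct 30, …, Nov 19, Nov 20, Nov 21, skipping weekends) brings us to Wednesday, 2029-11-21, which is the last day of the inspection period.
The last day of the consultation period: 2029-11-21 + 60 days = 2030-01-20.
The date on which the repair-or-replace obligation becomes due: 2030-01-20 + 60 days = 2030-03-21.

2030-03-21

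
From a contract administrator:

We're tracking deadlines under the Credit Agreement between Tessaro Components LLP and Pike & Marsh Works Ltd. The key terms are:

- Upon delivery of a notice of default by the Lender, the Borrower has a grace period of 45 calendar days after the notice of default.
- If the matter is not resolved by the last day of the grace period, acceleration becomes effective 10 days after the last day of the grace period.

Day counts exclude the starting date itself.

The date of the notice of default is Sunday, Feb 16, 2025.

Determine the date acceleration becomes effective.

Apr 12, 2025

Adding 45 calendar days to Feb 16, 2025 gives Apr 2, 2025, which is the last day of the grace period.
The date acceleration becomes effective: 10 calendar days after Apr 2, 2025 is Apr 12, 2025.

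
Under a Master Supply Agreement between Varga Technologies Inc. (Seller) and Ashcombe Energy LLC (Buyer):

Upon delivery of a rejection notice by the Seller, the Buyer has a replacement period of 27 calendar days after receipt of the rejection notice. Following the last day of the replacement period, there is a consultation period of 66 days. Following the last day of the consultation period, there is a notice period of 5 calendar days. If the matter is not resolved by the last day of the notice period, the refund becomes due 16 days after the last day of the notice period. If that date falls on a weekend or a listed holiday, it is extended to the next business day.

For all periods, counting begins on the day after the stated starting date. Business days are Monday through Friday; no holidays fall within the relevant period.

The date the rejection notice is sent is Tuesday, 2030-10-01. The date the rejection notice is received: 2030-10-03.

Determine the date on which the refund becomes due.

2031-01-27

Adding 27 calendar days to 2030-10-03 gives 2030-10-30, which is the last day of the replacement period.
Adding 66 calendar days to 2030-10-30 gives 2031-01-04, which is the last day of the consultation period.
The last day of the notice period: 5 calendar days after 2031-01-04 is 2031-01-09.
The date on which the refund becomes due: 2031-01-09 + 16 days = 2031-01-25. That falls on a Saturday, so it rolls to the next business day, Monday, 2031-01-27.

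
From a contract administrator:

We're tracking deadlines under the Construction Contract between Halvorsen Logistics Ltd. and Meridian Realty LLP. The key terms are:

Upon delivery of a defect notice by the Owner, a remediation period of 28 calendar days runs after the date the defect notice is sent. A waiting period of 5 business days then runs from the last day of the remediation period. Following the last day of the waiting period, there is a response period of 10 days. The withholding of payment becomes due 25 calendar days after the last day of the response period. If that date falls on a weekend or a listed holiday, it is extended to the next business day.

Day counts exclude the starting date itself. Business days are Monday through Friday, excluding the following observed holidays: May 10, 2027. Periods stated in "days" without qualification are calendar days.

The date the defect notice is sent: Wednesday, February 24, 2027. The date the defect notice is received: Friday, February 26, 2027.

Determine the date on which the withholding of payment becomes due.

Adding 28 calendar days to February 24, 2027 gives March 24, 2027, which is the last day of the remediation period.
From Wednesday, March 24, 2027, 5 business days (Mar 25, Mar 26, Mar 29, Mar 30, Mar 31, skipping weekends) brings us to Wednesday, March 31, 2027, which is the last day of the waiting period.
The last day of the response period: March 31, 2027 + 10 days = April 10, 2027.
The date on which the withholding of payment becomes due: April 10, 2027 + 25 days = May 5, 2027. May 5, 2027 is a Wednesday and is not a listed holiday, so no roll-forward applies.

May 5, 2027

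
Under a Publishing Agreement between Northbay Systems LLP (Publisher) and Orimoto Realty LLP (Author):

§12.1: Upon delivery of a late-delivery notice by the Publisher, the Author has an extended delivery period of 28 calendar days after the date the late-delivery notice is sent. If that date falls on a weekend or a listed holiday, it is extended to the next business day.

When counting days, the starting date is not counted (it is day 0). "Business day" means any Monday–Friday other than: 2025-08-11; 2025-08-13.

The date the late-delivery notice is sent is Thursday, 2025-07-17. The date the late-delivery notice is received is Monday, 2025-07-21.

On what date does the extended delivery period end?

2025-08-14

The last day of the extended delivery period: 2025-07-17 + 28 days = 2025-08-14. 2025-08-14 is a Thursday and is not a listed holiday, so no roll-forward applies.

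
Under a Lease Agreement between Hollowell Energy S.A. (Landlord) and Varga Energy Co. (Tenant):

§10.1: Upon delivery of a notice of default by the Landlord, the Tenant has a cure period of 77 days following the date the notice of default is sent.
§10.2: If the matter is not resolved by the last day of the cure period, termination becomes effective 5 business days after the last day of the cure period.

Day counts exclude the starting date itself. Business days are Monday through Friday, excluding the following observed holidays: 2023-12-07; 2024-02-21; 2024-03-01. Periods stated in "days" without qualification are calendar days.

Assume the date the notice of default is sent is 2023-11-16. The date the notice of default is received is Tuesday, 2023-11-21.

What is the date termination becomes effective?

2024-02-08

Adding 77 calendar days to 2023-11-16 gives 2024-02-01, which is the last day of the cure period.
The date termination becomes effective: counting 5 business days from Thursday, 2024-02-01 (Feb 2, Feb 5, Feb 6, Feb 7, Feb 8, skipping weekends) reaches Thursday, 2024-02-08.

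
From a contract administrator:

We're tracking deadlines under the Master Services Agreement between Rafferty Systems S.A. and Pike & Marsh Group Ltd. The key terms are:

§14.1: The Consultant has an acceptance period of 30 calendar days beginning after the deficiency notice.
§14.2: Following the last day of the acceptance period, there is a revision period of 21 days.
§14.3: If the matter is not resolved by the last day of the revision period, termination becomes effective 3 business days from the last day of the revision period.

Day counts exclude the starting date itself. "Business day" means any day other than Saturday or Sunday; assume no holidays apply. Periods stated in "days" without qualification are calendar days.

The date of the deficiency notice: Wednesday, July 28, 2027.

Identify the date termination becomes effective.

Adding 30 calendar days to July 28, 2027 gives August 27, 2027, which is the last day of the acceptance period.
The last day of the revision period: 21 calendar days after August 27, 2027 is September 17, 2027.
The date termination becomes effective: counting 3 business days from Friday, September 17, 2027 (Sep 20, Sep 21, Sep 22, skipping weekends) reaches Wednesday, September 22, 2027.

September 22, 2027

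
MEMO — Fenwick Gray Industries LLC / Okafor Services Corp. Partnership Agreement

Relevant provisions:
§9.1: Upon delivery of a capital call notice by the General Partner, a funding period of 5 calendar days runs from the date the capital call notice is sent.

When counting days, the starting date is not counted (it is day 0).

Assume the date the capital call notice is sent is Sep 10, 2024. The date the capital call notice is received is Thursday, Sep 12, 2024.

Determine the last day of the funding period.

Sep 15, 2024

The last day of the funding period: Sep 10, 2024 + 5 days = Sep 15, 2024.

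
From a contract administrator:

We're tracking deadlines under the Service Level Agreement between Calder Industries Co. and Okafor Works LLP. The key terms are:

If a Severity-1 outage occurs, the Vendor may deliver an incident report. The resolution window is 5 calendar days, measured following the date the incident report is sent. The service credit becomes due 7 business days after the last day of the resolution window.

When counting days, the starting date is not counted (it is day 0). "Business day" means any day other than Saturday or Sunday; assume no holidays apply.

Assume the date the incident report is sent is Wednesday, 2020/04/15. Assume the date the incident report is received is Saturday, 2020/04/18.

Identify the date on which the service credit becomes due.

The last day of the resolution window: 5 calendar days after 2020/04/15 is 2020/04/20.
The date on which the service credit becomes due: 7 business days after Monday, 2020/04/20, skipping weekends — Apr 21, Apr 22, Apr 23, Apr 24, Apr 27, Apr 28, Apr 29 — lands on Wednesday, 2020/04/29.

2020/04/29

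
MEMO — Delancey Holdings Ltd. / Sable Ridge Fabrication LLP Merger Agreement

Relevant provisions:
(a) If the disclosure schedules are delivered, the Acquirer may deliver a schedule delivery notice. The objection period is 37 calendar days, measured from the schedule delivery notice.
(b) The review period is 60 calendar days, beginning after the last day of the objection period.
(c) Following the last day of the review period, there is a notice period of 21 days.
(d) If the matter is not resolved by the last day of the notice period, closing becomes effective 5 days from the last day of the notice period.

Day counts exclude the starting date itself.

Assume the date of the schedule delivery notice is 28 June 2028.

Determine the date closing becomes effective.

29 October 2028

Adding 37 calendar days to 28 June 2028 gives 4 August 2028, which is the last day of the objection period.
The last day of the review period: 4 August 2028 + 60 days = 3 October 2028.
The last day of the notice period: 3 October 2028 + 21 days = 24 October 2028.
The date closing becomes effective: 24 October 2028 + 5 days = 29 October 2028.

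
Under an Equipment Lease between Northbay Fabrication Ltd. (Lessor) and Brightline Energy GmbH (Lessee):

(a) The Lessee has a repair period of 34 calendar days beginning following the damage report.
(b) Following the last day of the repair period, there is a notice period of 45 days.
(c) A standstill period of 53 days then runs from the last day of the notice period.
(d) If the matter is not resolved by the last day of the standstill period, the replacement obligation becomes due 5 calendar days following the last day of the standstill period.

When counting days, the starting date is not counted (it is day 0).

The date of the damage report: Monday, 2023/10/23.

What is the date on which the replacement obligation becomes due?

The last day of the repair period: 2023/10/23 + 34 days = 2023/11/26.
Adding 45 calendar days to 2023/11/26 gives 2024/01/10, which is the last day of the notice period.
Adding 53 calendar days to 2024/01/10 gives 2024/03/03, which is the last day of the standstill period.
The date on which the replacement obligation becomes due: 5 calendar days after 2024/03/03 is 2024/03/08.

2024/03/08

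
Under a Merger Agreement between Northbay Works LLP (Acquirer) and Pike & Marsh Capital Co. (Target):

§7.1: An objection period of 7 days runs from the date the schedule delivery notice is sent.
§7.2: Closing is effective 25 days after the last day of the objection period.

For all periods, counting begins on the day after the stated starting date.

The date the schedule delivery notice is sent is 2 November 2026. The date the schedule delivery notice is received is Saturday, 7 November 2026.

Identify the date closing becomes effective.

The last day of the objection period: 7 calendar days after 2 November 2026 is 9 November 2026.
Adding 25 calendar days to 9 November 2026 gives 4 December 2026, which is the date closing becomes effective.

4 December 2026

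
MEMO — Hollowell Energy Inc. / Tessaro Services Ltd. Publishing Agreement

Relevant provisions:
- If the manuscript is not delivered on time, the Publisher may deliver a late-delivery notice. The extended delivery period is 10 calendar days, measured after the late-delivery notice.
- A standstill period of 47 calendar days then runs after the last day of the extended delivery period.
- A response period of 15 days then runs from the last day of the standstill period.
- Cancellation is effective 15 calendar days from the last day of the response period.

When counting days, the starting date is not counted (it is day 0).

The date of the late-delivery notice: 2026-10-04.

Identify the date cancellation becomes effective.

The last day of the extended delivery period: 2026-10-04 + 10 days = 2026-10-14.
The last day of the standstill period: 2026-10-14 + 47 days = 2026-11-30.
The last day of the response period: 2026-11-30 + 15 days = 2026-12-15.
Adding 15 calendar days to 2026-12-15 gives 2026-12-30, which is the date cancellation becomes effective.

2026-12-30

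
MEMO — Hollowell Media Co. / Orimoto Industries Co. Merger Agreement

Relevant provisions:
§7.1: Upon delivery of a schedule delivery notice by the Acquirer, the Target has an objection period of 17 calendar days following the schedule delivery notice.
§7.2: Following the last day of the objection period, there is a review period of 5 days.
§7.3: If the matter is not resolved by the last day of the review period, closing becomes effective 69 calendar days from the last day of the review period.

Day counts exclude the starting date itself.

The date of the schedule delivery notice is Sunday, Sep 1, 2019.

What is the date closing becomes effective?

The last day of the objection period: 17 calendar days after Sep 1, 2019 is Sep 18, 2019.
The last day of the review period: Sep 18, 2019 + 5 days = Sep 23, 2019.
Adding 69 calendar days to Sep 23, 2019 gives Dec 1, 2019, which is the date closing becomes effective.

Dec 1, 2019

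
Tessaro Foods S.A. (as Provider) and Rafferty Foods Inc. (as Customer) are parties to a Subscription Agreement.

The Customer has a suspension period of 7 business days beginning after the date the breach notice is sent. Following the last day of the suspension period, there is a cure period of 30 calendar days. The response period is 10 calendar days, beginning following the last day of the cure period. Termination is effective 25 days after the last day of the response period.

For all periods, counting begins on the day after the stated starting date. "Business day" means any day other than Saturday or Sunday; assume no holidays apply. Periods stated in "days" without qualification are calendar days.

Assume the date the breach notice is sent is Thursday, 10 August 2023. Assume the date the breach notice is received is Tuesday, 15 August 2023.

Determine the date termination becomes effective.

The last day of the suspension period: 7 business days after Thursday, 10 August 2023, skipping weekends — Aug 11, Aug 14, Aug 15, Aug 16, Aug 17, Aug 18, Aug 21 — lands on Monday, 21 August 2023.
The last day of the cure period: 30 calendar days after 21 August 2023 is 20 September 2023.
Adding 10 calendar days to 20 September 2023 gives 30 September 2023, which is the last day of the response period.
Adding 25 calendar days to 30 September 2023 gives 25 October 2023, which is the date termination becomes effective.

25 October 2023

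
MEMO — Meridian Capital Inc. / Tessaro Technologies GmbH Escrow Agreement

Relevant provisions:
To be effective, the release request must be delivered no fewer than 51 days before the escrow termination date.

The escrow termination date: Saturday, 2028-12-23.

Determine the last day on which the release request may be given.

2028-11-02

Counting back 51 calendar days from 2028-12-23 gives 2028-11-02.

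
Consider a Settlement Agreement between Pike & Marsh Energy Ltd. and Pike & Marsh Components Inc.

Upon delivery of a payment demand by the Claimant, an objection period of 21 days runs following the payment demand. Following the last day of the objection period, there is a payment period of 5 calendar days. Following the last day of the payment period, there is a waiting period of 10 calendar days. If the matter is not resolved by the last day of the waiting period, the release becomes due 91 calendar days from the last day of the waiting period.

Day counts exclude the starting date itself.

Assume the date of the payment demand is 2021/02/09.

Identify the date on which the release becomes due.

The last day of the objection period: 2021/02/09 + 21 days = 2021/03/02.
Adding 5 calendar days to 2021/03/02 gives 2021/03/07, which is the last day of the payment period.
Adding 10 calendar days to 2021/03/07 gives 2021/03/17, which is the last day of the waiting period.
Adding 91 calendar days to 2021/03/17 gives 2021/06/16, which is the date on which the release becomes due.

2021/06/16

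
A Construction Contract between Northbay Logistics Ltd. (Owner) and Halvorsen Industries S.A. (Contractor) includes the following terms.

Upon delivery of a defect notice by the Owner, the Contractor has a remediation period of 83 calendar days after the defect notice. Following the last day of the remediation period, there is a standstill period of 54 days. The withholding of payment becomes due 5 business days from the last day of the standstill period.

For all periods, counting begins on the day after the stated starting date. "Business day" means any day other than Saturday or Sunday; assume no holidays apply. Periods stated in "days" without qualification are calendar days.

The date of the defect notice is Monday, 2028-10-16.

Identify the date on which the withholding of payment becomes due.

2029-03-09

Adding 83 calendar days to 2028-10-16 gives 2029-01-07, which is the last day of the remediation period.
Adding 54 calendar days to 2029-01-07 gives 2029-03-02, which is the last day of the standstill period.
The date on which the withholding of payment becomes due: counting 5 business days from Friday, 2029-03-02 (Mar 5, Mar 6, Mar 7, Mar 8, Mar 9, skipping weekends) reaches Friday, 2029-03-09.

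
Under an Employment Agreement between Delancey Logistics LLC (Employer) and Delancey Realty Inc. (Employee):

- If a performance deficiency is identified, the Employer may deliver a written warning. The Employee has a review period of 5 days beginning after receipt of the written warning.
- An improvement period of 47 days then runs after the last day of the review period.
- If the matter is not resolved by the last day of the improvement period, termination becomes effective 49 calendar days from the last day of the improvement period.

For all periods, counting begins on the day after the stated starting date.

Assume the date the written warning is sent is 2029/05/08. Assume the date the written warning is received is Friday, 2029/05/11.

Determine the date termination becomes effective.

Adding 5 calendar days to 2029/05/11 gives 2029/05/16, which is the last day of the review period.
The last day of the improvement period: 2029/05/16 + 47 days = 2029/07/02.
Adding 49 calendar days to 2029/07/02 gives 2029/08/20, which is the date termination becomes effective.

2029/08/20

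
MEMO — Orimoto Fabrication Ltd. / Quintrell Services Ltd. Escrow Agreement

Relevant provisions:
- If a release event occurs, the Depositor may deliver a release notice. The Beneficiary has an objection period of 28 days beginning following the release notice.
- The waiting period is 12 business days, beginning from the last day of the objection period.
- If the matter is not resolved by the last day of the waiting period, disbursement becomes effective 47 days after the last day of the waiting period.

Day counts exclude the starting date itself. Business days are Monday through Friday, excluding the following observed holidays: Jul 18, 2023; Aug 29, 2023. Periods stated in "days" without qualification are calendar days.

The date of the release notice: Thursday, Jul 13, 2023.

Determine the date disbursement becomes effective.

The last day of the objection period: 28 calendar days after Jul 13, 2023 is Aug 10, 2023.
From Thursday, Aug 10, 2023, 12 business days (Aug 11, Aug 14, Aug 15, Aug 16, …, Aug 24, Aug 25, Aug 28, skipping weekends) brings us to Monday, Aug 28, 2023, which is the last day of the waiting period.
The date disbursement becomes effective: Aug 28, 2023 + 47 days = Oct 14, 2023.

Oct 14, 2023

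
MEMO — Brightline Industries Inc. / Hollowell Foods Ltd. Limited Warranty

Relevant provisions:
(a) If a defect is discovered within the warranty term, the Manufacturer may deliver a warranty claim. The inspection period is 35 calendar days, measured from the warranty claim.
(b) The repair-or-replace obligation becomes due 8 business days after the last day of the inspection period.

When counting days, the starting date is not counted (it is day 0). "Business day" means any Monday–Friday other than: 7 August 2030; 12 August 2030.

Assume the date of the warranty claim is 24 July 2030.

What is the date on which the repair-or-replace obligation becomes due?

The last day of the inspection period: 24 July 2030 + 35 days = 28 August 2030.
The date on which the repair-or-replace obligation becomes due: counting 8 business days from Wednesday, 28 August 2030 (Aug 29, Aug 30, Sep 2, Sep 3, Sep 4, Sep 5, Sep 6, Sep 9, skipping weekends) reaches Monday, 9 September 2030.

9 September 2030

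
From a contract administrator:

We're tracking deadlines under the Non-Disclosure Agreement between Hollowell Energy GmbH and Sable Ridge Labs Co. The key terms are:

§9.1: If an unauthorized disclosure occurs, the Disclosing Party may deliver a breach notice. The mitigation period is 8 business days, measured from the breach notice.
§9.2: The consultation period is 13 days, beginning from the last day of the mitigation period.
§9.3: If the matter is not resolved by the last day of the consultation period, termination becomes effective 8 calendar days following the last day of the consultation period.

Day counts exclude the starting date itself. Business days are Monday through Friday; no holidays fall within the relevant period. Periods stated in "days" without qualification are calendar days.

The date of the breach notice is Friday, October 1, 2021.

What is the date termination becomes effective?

The last day of the mitigation period: 8 business days after Friday, October 1, 2021, skipping weekends — Oct 4, Oct 5, Oct 6, Oct 7, Oct 8, Oct 11, Oct 12, Oct 13 — lands on Wednesday, October 13, 2021.
Adding 13 calendar days to October 13, 2021 gives October 26, 2021, which is the last day of the consultation period.
Adding 8 calendar days to October 26, 2021 gives November 3, 2021, which is the date termination becomes effective.

November 3, 2021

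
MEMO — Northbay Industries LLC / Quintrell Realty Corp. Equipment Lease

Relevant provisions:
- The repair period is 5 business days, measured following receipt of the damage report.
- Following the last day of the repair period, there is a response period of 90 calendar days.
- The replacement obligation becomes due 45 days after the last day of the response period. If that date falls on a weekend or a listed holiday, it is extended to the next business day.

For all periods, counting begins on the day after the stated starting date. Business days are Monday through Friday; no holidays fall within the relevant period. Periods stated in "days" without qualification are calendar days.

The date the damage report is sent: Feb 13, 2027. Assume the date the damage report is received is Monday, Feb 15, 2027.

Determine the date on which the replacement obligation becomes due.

From Monday, Feb 15, 2027, 5 business days (Feb 16, Feb 17, Feb 18, Feb 19, Feb 22, skipping weekends) brings us to Monday, Feb 22, 2027, which is the last day of the repair period.
The last day of the response period: Feb 22, 2027 + 90 days = May 23, 2027.
The date on which the replacement obligation becomes due: May 23, 2027 + 45 days = Jul 7, 2027. Jul 7, 2027 is a Wednesday, so no roll-forward applies.

Jul 7, 2027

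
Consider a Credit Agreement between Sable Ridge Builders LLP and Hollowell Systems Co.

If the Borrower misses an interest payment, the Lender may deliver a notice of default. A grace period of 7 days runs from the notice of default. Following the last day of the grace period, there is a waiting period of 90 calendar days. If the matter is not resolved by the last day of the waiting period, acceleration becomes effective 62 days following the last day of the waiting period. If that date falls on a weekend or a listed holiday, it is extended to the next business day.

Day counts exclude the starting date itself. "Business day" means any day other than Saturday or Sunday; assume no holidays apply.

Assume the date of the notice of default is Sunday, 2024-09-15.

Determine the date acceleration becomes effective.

2025-02-21

The last day of the grace period: 7 calendar days after 2024-09-15 is 2024-09-22.
The last day of the waiting period: 2024-09-22 + 90 days = 2024-12-21.
The date acceleration becomes effective: 2024-12-21 + 62 days = 2025-02-21. 2025-02-21 is a Friday, so no roll-forward applies.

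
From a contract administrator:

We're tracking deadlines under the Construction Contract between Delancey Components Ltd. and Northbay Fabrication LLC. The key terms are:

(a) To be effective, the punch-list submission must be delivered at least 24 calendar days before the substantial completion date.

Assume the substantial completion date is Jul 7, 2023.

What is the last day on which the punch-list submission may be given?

Counting back 24 calendar days from Jul 7, 2023 gives Jun 13, 2023.

Jun 13, 2023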